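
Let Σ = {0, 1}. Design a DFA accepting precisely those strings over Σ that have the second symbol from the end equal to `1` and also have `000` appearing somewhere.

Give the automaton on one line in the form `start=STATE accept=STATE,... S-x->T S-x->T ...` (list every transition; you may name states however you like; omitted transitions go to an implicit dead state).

Run two small machines in parallel and take their product. The first has 7 states tracking the last 2 symbols read; the second has 4 states tracking whether and how much of `000` has been seen. A product state is a pair (one from each), accepting exactly when both do. Minimizing collapses redundant product states.
7 states suffice.
        0   1  
>  s0   s1  s0 
   s1   s2  s0 
   s2   s3  s0 
   s3   s3  s4 
   s4   s5  s6 
 * s5   s3  s4 
 * s6   s5  s6 
(> = start, * = accepting)

start=s0 accept=s5,s6 s0-0->s1 s0-1->s0 s1-0->s2 s1-1->s0 s2-0->s3 s2-1->s0 s3-0->s3 s3-1->s4 s4-0->s5 s4-1->s6 s5-0->s3 s5-1->s4 s6-0->s5 s6-1->s6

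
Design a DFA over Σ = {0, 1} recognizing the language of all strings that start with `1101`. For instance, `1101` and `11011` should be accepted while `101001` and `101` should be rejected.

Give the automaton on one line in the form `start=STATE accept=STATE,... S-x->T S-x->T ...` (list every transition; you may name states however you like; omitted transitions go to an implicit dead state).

start=q0 accept=q4 q0-0->q5 q0-1->q1 q1-0->q5 q1-1->q2 q2-0->q3 q2-1->q5 q3-0->q5 q3-1->q4 q4-0->q4 q4-1->q4 q5-0->q5 q5-1->q5

Check the first 4 symbols one by one: q0 through q3 record how many have matched `1101` so far; any wrong symbol goes to the dead state q5. After all 4 match we enter the accepting sink q4.
A 6-state machine:
        0   1  
>  q0   q5  q1 
   q1   q5  q2 
   q2   q3  q5 
   q3   q5  q4 
 * q4   q4  q4 
   q5   q5  q5 
(> = start, * = accepting)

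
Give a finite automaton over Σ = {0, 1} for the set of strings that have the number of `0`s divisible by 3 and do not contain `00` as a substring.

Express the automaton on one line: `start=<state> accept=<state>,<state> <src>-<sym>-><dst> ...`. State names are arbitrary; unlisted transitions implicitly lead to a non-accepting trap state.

Handle the two conditions separately and then intersect. One (3 states) tracks the count of `0`s modulo 3; the other (3 states) tracks partial matches of the forbidden pattern `00`. Each combined state is a pair, one component from each; accept when both components accept.
        0   1  
>* q0   q1  q0 
   q1   q2  q3 
   q2   q4  q2 
   q3   q5  q3 
   q4   q6  q4 
   q5   q4  q7 
   q6   q2  q6 
   q7   q8  q7 
 * q8   q6  q0 
(> = start, * = accepting)

start=q0 accept=q0,q8 q0-0->q1 q0-1->q0 q1-0->q2 q1-1->q3 q2-0->q4 q2-1->q2 q3-0->q5 q3-1->q3 q4-0->q6 q4-1->q4 q5-0->q4 q5-1->q7 q6-0->q2 q6-1->q6 q7-0->q8 q7-1->q7 q8-0->q6 q8-1->q0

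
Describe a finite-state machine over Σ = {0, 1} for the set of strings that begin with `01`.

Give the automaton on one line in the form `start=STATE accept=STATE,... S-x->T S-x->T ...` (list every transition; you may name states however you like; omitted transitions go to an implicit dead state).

Walk along `01` while the input agrees: from S0 take `0` to S1, and so on. Any deviation drops to the rejecting sink S3. Once S2 is reached the prefix is confirmed and every continuation is accepted.
        0   1  
>  S0   S1  S3 
   S1   S3  S2 
 * S2   S2  S2 
   S3   S3  S3 
(> = start, * = accepting)

start=S0 accept=S2 S0-0->S1 S0-1->S3 S1-0->S3 S1-1->S2 S2-0->S2 S2-1->S2 S3-0->S3 S3-1->S3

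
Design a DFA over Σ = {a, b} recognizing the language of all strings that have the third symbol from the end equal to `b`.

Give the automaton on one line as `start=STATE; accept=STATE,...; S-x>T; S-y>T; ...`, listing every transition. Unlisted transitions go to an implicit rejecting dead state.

start=q0; accept=q11,q12,q13,q14; q0-a>q1; q0-b>q2; q1-a>q3; q1-b>q4; q2-a>q5; q2-b>q6; q3-a>q7; q3-b>q8; q4-a>q9; q4-b>q10; q5-a>q11; q5-b>q12; q6-a>q13; q6-b>q14; q7-a>q7; q7-b>q8; q8-a>q9; q8-b>q10; q9-a>q11; q9-b>q12; q10-a>q13; q10-b>q14; q11-a>q7; q11-b>q8; q12-a>q9; q12-b>q10; q13-a>q11; q13-b>q12; q14-a>q13; q14-b>q14

Because acceptance depends on a position counted from the end, the machine has to buffer the most recent 3 symbols. Make each state the string of the last up-to-3 symbols read; on input `x` shift the window left and append `x`. Accept when the buffered window has length 3 and begins with `b`.
A 15-state machine:
          a    b  
>  q0     q1   q2 
   q1     q3   q4 
   q2     q5   q6 
   q3     q7   q8 
   q4     q9  q10 
   q5    q11  q12 
   q6    q13  q14 
   q7     q7   q8 
   q8     q9  q10 
   q9    q11  q12 
   q10   q13  q14 
 * q11    q7   q8 
 * q12    q9  q10 
 * q13   q11  q12 
 * q14   q13  q14 
(> = start, * = accepting)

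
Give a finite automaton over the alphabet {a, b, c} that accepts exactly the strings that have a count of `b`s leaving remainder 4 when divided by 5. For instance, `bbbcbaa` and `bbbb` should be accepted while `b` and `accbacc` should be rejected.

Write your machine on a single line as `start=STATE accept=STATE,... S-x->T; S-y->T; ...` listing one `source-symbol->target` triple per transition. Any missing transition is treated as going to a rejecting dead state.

start=q0; accept=q4; q0-a->q0; q0-b->q1; q0-c->q0; q1-a->q1; q1-b->q2; q1-c->q1; q2-a->q2; q2-b->q3; q2-c->q2; q3-a->q3; q3-b->q4; q3-c->q3; q4-a->q4; q4-b->q0; q4-c->q4

The only thing that matters is how many `b`s have appeared, reduced mod 5. Use one state per residue: q0 for 0, …, q4 for 4. Reading `b` moves to the next residue; anything else stays put. q4 is accepting.
With 5 states:
        a   b   c  
>  q0   q0  q1  q0 
   q1   q1  q2  q1 
   q2   q2  q3  q2 
   q3   q3  q4  q3 
 * q4   q4  q0  q4 
(> = start, * = accepting)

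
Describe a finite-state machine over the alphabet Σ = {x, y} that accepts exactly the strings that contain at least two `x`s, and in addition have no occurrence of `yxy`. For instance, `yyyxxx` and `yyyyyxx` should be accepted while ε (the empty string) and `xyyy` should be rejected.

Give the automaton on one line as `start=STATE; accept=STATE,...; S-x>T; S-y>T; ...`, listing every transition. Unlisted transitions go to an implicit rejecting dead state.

Run two small machines in parallel and take their product. One (4 states) tracks the count of `x`s, saturating at 3; the other (4 states) tracks partial matches of the forbidden pattern `yxy`. Each combined state is a pair, one component from each; accept when both components accept. After merging equivalent states the machine shrinks.
        x   y  
>  s0   s1  s2 
   s1   s3  s4 
   s2   s5  s2 
 * s3   s3  s6 
   s4   s7  s4 
   s5   s3  s8 
 * s6   s7  s6 
 * s7   s3  s8 
   s8   s8  s8 
(> = start, * = accepting)

start=s0; accept=s3,s6,s7; s0-x>s1; s0-y>s2; s1-x>s3; s1-y>s4; s2-x>s5; s2-y>s2; s3-x>s3; s3-y>s6; s4-x>s7; s4-y>s4; s5-x>s3; s5-y>s8; s6-x>s7; s6-y>s6; s7-x>s3; s7-y>s8; s8-x>s8; s8-y>s8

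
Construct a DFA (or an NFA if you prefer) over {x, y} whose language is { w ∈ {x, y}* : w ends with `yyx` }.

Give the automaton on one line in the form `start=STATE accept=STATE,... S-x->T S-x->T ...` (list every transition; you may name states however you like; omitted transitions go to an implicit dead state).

Remember how much of `yyx` the current input suffix matches. State s0 means no match yet; s1 means the last symbol is `y`; s2 means the last 2 symbols are `yy`; s3 means the last 3 symbols are `yyx`. Only s3 accepts. On a mismatch, fall back to the longest proper suffix that is still a prefix of `yyx`.
        x   y  
>  s0   s0  s1 
   s1   s0  s2 
   s2   s3  s2 
 * s3   s0  s1 
(> = start, * = accepting)

start=s0 accept=s3 s0-x->s0 s0-y->s1 s1-x->s0 s1-y->s2 s2-x->s3 s2-y->s2 s3-x->s0 s3-y->s1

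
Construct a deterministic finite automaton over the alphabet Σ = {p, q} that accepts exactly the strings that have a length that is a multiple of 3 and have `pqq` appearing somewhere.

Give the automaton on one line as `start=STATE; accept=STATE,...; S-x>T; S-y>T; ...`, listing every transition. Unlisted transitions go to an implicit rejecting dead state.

start=A; accept=I; A-p>B; A-q>C; B-p>D; B-q>E; C-p>D; C-q>F; D-p>G; D-q>H; E-p>G; E-q>I; F-p>G; F-q>A; G-p>B; G-q>J; H-p>B; H-q>K; I-p>K; I-q>K; J-p>D; J-q>L; K-p>L; K-q>L; L-p>I; L-q>I

Run two small machines in parallel and take their product. One (3 states) tracks the input length modulo 3; the other (4 states) tracks whether and how much of `pqq` has been seen. Each combined state is a pair, one component from each; accept when both components accept.
12 states suffice.
       p  q 
>  A   B  C 
   B   D  E 
   C   D  F 
   D   G  H 
   E   G  I 
   F   G  A 
   G   B  J 
   H   B  K 
 * I   K  K 
   J   D  L 
   K   L  L 
   L   I  I 
(> = start, * = accepting)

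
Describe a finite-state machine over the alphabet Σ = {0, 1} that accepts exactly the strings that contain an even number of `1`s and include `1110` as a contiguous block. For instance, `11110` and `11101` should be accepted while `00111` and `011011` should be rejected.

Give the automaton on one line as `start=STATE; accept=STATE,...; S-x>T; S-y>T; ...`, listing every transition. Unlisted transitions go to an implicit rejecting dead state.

start=q0; accept=q9; q0-0>q0; q0-1>q1; q1-0>q2; q1-1>q3; q2-0>q2; q2-1>q4; q3-0>q0; q3-1>q5; q4-0>q0; q4-1>q6; q5-0>q7; q5-1>q8; q6-0>q2; q6-1>q8; q7-0>q7; q7-1>q9; q8-0>q9; q8-1>q5; q9-0>q9; q9-1>q7

Run two small machines in parallel and take their product. One (2 states) tracks the count of `1`s modulo 2; the other (5 states) tracks whether and how much of `1110` has been seen. Each combined state is a pair, one component from each; accept when both components accept.
10 states suffice.
        0   1  
>  q0   q0  q1 
   q1   q2  q3 
   q2   q2  q4 
   q3   q0  q5 
   q4   q0  q6 
   q5   q7  q8 
   q6   q2  q8 
   q7   q7  q9 
   q8   q9  q5 
 * q9   q9  q7 
(> = start, * = accepting)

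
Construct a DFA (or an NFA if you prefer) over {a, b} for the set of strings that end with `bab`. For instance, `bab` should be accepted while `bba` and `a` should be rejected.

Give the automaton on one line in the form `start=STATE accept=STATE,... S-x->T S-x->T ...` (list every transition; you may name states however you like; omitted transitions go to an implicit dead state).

Remember how much of `bab` the current input suffix matches. State s0 means no match yet; s1 means the last symbol is `b`; s2 means the last 2 symbols are `ba`; s3 means the last 3 symbols are `bab`. Only s3 accepts. On a mismatch, fall back to the longest proper suffix that is still a prefix of `bab`.
        a   b  
>  s0   s0  s1 
   s1   s2  s1 
   s2   s0  s3 
 * s3   s2  s1 
(> = start, * = accepting)

start=s0 accept=s3 s0-a->s0 s0-b->s1 s1-a->s2 s1-b->s1 s2-a->s0 s2-b->s3 s3-a->s2 s3-b->s1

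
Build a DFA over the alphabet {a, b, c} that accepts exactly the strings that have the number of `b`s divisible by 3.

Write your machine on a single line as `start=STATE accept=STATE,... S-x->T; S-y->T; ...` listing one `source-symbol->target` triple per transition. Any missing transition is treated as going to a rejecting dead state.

The only thing that matters is how many `b`s have appeared, reduced mod 3. Use one state per residue: s0 for 0, …, s2 for 2. Reading `b` moves to the next residue; anything else stays put. s0 is accepting.
A 3-state machine:
        a   b   c  
>* s0   s0  s1  s0 
   s1   s1  s2  s1 
   s2   s2  s0  s2 
(> = start, * = accepting)

start=s0; accept=s0; s0-a->s0; s0-b->s1; s0-c->s0; s1-a->s1; s1-b->s2; s1-c->s1; s2-a->s2; s2-b->s0; s2-c->s2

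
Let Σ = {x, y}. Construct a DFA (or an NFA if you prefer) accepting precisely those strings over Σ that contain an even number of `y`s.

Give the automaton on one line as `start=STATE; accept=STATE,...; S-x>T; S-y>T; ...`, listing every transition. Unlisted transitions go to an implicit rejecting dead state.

start=q0; accept=q0; q0-x>q0; q0-y>q1; q1-x>q1; q1-y>q0

The only thing that matters is how many `y`s have appeared, reduced mod 2. Use one state per residue: q0 for 0, …, q1 for 1. Reading `y` moves to the next residue; anything else stays put. q0 is accepting.
2 states suffice.
        x   y  
>* q0   q0  q1 
   q1   q1  q0 
(> = start, * = accepting)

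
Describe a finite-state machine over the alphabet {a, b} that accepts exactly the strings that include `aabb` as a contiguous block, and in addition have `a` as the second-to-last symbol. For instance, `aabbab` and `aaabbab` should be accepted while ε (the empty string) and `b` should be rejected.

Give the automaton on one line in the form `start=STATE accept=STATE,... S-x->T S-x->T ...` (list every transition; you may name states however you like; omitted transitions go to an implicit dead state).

start=q0 accept=q10,q11 q0-a->q1 q0-b->q2 q1-a->q3 q1-b->q4 q2-a->q5 q2-b->q6 q3-a->q3 q3-b->q7 q4-a->q5 q4-b->q6 q5-a->q3 q5-b->q4 q6-a->q5 q6-b->q6 q7-a->q5 q7-b->q8 q8-a->q9 q8-b->q8 q9-a->q10 q9-b->q11 q10-a->q10 q10-b->q11 q11-a->q9 q11-b->q8

Handle the two conditions separately and then intersect. One (5 states) tracks whether and how much of `aabb` has been seen; the other (7 states) tracks the last 2 symbols read. Each combined state is a pair, one component from each; accept when both components accept.
A 12-state machine:
          a    b  
>  q0     q1   q2 
   q1     q3   q4 
   q2     q5   q6 
   q3     q3   q7 
   q4     q5   q6 
   q5     q3   q4 
   q6     q5   q6 
   q7     q5   q8 
   q8     q9   q8 
   q9    q10  q11 
 * q10   q10  q11 
 * q11    q9   q8 
(> = start, * = accepting)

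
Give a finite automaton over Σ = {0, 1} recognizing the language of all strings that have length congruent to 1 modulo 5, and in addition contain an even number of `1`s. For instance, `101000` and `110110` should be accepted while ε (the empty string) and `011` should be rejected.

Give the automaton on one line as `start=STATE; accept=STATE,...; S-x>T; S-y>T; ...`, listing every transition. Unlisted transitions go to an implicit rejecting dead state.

start=A; accept=B; A-0>B; A-1>C; B-0>D; B-1>E; C-0>E; C-1>D; D-0>F; D-1>G; E-0>G; E-1>F; F-0>H; F-1>I; G-0>I; G-1>H; H-0>A; H-1>J; I-0>J; I-1>A; J-0>C; J-1>B

Run two small machines in parallel and take their product. The first has 5 states tracking the input length modulo 5; the second has 2 states tracking the count of `1`s modulo 2. A product state is a pair (one from each), accepting exactly when both do.
A 10-state machine:
       0  1 
>  A   B  C 
 * B   D  E 
   C   E  D 
   D   F  G 
   E   G  F 
   F   H  I 
   G   I  H 
   H   A  J 
   I   J  A 
   J   C  B 
(> = start, * = accepting)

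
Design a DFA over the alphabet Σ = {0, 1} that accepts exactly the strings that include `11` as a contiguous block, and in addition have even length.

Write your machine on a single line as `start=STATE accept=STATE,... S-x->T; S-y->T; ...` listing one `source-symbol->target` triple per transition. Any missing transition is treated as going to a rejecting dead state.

Run two small machines in parallel and take their product. The first has 3 states tracking whether and how much of `11` has been seen; the second has 2 states tracking the input length modulo 2. A product state is a pair (one from each), accepting exactly when both do.
With 6 states:
        0   1  
>  q0   q1  q2 
   q1   q0  q3 
   q2   q0  q4 
   q3   q1  q5 
 * q4   q5  q5 
   q5   q4  q4 
(> = start, * = accepting)

start=q0; accept=q4; q0-0->q1; q0-1->q2; q1-0->q0; q1-1->q3; q2-0->q0; q2-1->q4; q3-0->q1; q3-1->q5; q4-0->q5; q4-1->q5; q5-0->q4; q5-1->q4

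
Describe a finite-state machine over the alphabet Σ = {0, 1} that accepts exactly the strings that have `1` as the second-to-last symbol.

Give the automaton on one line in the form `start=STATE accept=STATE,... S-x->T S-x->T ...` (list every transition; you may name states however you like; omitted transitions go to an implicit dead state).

start=q0 accept=q5,q6 q0-0->q1 q0-1->q2 q1-0->q3 q1-1->q4 q2-0->q5 q2-1->q6 q3-0->q3 q3-1->q4 q4-0->q5 q4-1->q6 q5-0->q3 q5-1->q4 q6-0->q5 q6-1->q6

A DFA must remember the last 2 symbols (since which symbol is second-to-last isn't known until the input ends). Use one state per possible window of the last ≤2 symbols; accept from those whose window starts with `1`.
With 7 states:
        0   1  
>  q0   q1  q2 
   q1   q3  q4 
   q2   q5  q6 
   q3   q3  q4 
   q4   q5  q6 
 * q5   q3  q4 
 * q6   q5  q6 
(> = start, * = accepting)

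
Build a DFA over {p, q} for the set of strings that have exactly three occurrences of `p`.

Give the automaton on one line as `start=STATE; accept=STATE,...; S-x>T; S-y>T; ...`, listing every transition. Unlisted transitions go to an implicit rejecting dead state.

Count `p`s, saturating at 4: states s0 through s3 mean 0 through 3 `p`s seen; s4 means more than 3. Each `p` increments (capped at s4); other symbols loop. Accept from {s3}.
        p   q  
>  s0   s1  s0 
   s1   s2  s1 
   s2   s3  s2 
 * s3   s4  s3 
   s4   s4  s4 
(> = start, * = accepting)

start=s0; accept=s3; s0-p>s1; s0-q>s0; s1-p>s2; s1-q>s1; s2-p>s3; s2-q>s2; s3-p>s4; s3-q>s3; s4-p>s4; s4-q>s4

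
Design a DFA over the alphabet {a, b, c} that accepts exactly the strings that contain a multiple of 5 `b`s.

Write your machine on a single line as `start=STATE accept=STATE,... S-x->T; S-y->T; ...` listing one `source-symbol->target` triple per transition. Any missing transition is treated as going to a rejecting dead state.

start=q0; accept=q0; q0-a->q0; q0-b->q1; q0-c->q0; q1-a->q1; q1-b->q2; q1-c->q1; q2-a->q2; q2-b->q3; q2-c->q2; q3-a->q3; q3-b->q4; q3-c->q3; q4-a->q4; q4-b->q0; q4-c->q4

Keep the running count of `b`s modulo 5: each `b` advances along the cycle q0 → q1 → q2 → q3 → q4 → q0 while other symbols loop. Accept at q0.
A 5-state machine:
        a   b   c  
>* q0   q0  q1  q0 
   q1   q1  q2  q1 
   q2   q2  q3  q2 
   q3   q3  q4  q3 
   q4   q4  q0  q4 
(> = start, * = accepting)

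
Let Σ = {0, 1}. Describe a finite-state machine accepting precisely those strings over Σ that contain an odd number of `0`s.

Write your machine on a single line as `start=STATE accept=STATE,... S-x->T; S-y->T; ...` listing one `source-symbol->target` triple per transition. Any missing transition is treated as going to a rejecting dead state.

The only thing that matters is how many `0`s have appeared, reduced mod 2. Use one state per residue: q0 for 0, …, q1 for 1. Reading `0` moves to the next residue; anything else stays put. q1 is accepting.
        0   1  
>  q0   q1  q0 
 * q1   q0  q1 
(> = start, * = accepting)

start=q0; accept=q1; q0-0->q1; q0-1->q0; q1-0->q0; q1-1->q1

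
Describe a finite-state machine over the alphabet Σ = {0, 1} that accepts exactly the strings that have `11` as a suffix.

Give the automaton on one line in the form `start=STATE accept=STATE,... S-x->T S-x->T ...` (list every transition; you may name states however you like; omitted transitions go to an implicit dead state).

start=q0 accept=q2 q0-0->q0 q0-1->q1 q1-0->q0 q1-1->q2 q2-0->q0 q2-1->q2

Remember how much of `11` the current input suffix matches. State q0 means no match yet; q1 means the last symbol is `1`; q2 means the last 2 symbols are `11`. Only q2 accepts. On a mismatch, fall back to the longest proper suffix that is still a prefix of `11`.
        0   1  
>  q0   q0  q1 
   q1   q0  q2 
 * q2   q0  q2 
(> = start, * = accepting)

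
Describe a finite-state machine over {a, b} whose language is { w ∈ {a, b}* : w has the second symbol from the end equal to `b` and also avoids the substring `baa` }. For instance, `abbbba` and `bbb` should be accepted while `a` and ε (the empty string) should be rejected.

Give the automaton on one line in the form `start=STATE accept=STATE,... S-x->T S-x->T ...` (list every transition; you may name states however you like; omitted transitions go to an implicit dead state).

Handle the two conditions separately and then intersect. One (7 states) tracks the last 2 symbols read; the other (4 states) tracks partial matches of the forbidden pattern `baa`. Each combined state is a pair, one component from each; accept when both components accept. Minimizing collapses redundant product states.
A 5-state machine:
        a   b  
>  S0   S0  S1 
   S1   S2  S3 
 * S2   S4  S1 
 * S3   S2  S3 
   S4   S4  S4 
(> = start, * = accepting)

start=S0 accept=S2,S3 S0-a->S0 S0-b->S1 S1-a->S2 S1-b->S3 S2-a->S4 S2-b->S1 S3-a->S2 S3-b->S3 S4-a->S4 S4-b->S4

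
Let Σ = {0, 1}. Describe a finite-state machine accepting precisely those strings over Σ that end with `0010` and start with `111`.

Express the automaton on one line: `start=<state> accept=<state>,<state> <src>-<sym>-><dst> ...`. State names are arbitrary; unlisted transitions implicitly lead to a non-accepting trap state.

start=S0 accept=S12 S0-0->S1 S0-1->S2 S1-0->S3 S1-1->S4 S2-0->S1 S2-1->S5 S3-0->S3 S3-1->S6 S4-0->S1 S4-1->S4 S5-0->S1 S5-1->S7 S6-0->S8 S6-1->S4 S7-0->S9 S7-1->S7 S8-0->S3 S8-1->S4 S9-0->S10 S9-1->S7 S10-0->S10 S10-1->S11 S11-0->S12 S11-1->S7 S12-0->S10 S12-1->S7

Build one automaton per condition and run them in lockstep. The first has 5 states tracking how much of the suffix `0010` has currently been matched; the second has 5 states tracking whether the input so far still matches the prefix `111`. A product state is a pair (one from each), accepting exactly when both do.
          0    1  
>  S0     S1   S2 
   S1     S3   S4 
   S2     S1   S5 
   S3     S3   S6 
   S4     S1   S4 
   S5     S1   S7 
   S6     S8   S4 
   S7     S9   S7 
   S8     S3   S4 
   S9    S10   S7 
   S10   S10  S11 
   S11   S12   S7 
 * S12   S10   S7 
(> = start, * = accepting)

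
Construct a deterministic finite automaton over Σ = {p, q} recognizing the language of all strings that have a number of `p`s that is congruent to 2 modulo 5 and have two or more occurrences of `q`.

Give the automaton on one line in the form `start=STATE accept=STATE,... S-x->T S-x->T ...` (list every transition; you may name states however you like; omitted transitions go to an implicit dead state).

Handle the two conditions separately and then intersect. One (5 states) tracks the count of `p`s modulo 5; the other (4 states) tracks the count of `q`s, saturating at 3. Each combined state is a pair, one component from each; accept when both components accept. Minimizing collapses redundant product states.
With 15 states:
       p  q 
>  A   B  C 
   B   D  E 
   C   E  F 
   D   G  H 
   E   H  I 
   F   I  F 
   G   J  K 
   H   K  L 
   I   L  I 
   J   A  M 
   K   M  N 
 * L   N  L 
   M   C  O 
   N   O  N 
   O   F  O 
(> = start, * = accepting)

start=A accept=L A-p->B A-q->C B-p->D B-q->E C-p->E C-q->F D-p->G D-q->H E-p->H E-q->I F-p->I F-q->F G-p->J G-q->K H-p->K H-q->L I-p->L I-q->I J-p->A J-q->M K-p->M K-q->N L-p->N L-q->L M-p->C M-q->O N-p->O N-q->N O-p->F O-q->O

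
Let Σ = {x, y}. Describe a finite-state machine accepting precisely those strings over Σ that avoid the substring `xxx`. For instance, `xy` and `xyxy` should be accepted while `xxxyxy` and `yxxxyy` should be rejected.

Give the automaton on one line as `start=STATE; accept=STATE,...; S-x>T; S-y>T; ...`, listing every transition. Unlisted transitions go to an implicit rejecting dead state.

start=S0; accept=S0,S1,S2; S0-x>S1; S0-y>S0; S1-x>S2; S1-y>S0; S2-x>S3; S2-y>S0; S3-x>S3; S3-y>S3

Track partial matches of the forbidden pattern `xxx`. State S3 is a dead state reached once `xxx` has occurred; every other state accepts. S0 means no part of `xxx` is currently matched.
4 states suffice.
        x   y  
>* S0   S1  S0 
 * S1   S2  S0 
 * S2   S3  S0 
   S3   S3  S3 
(> = start, * = accepting)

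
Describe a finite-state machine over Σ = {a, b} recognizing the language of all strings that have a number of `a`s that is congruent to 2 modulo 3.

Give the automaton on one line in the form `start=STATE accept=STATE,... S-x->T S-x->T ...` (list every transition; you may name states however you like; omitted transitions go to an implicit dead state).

The only thing that matters is how many `a`s have appeared, reduced mod 3. Use one state per residue: q0 for 0, …, q2 for 2. Reading `a` moves to the next residue; anything else stays put. q2 is accepting.
3 states suffice.
        a   b  
>  q0   q1  q0 
   q1   q2  q1 
 * q2   q0  q2 
(> = start, * = accepting)

start=q0 accept=q2 q0-a->q1 q0-b->q0 q1-a->q2 q1-b->q1 q2-a->q0 q2-b->q2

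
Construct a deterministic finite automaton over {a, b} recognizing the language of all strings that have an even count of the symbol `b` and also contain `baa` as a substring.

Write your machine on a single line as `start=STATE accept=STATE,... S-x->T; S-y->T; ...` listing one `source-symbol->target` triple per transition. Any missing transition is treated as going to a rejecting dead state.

Handle the two conditions separately and then intersect. One (2 states) tracks the count of `b`s modulo 2; the other (4 states) tracks whether and how much of `baa` has been seen. Each combined state is a pair, one component from each; accept when both components accept.
        a   b  
>  q0   q0  q1 
   q1   q2  q3 
   q2   q4  q3 
   q3   q5  q1 
   q4   q4  q6 
   q5   q6  q1 
 * q6   q6  q4 
(> = start, * = accepting)

start=q0; accept=q6; q0-a->q0; q0-b->q1; q1-a->q2; q1-b->q3; q2-a->q4; q2-b->q3; q3-a->q5; q3-b->q1; q4-a->q4; q4-b->q6; q5-a->q6; q5-b->q1; q6-a->q6; q6-b->q4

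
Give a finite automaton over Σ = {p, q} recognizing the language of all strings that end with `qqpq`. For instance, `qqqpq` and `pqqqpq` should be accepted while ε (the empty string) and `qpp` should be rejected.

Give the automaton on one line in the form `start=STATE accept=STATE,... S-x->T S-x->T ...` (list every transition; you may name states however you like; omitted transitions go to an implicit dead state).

Let each state record the length of the longest suffix of the input read so far that is also a prefix of `qqpq`. s1 means the last symbol is `q`; s2 means the last 2 symbols are `qq`; s3 means the last 3 symbols are `qqp`; s4 means the last 4 symbols are `qqpq`. Accept only at s4, where the string currently ends in `qqpq`.
        p   q  
>  s0   s0  s1 
   s1   s0  s2 
   s2   s3  s2 
   s3   s0  s4 
 * s4   s0  s2 
(> = start, * = accepting)

start=s0 accept=s4 s0-p->s0 s0-q->s1 s1-p->s0 s1-q->s2 s2-p->s3 s2-q->s2 s3-p->s0 s3-q->s4 s4-p->s0 s4-q->s2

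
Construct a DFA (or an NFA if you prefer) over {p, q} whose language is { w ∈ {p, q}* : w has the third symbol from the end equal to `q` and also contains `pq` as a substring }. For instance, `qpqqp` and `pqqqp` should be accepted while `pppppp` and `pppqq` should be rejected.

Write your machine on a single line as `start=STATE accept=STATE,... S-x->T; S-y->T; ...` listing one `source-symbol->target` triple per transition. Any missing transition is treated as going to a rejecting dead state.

Handle the two conditions separately and then intersect. One (15 states) tracks the last 3 symbols read; the other (3 states) tracks whether and how much of `pq` has been seen. Each combined state is a pair, one component from each; accept when both components accept.
A 19-state machine:
       p  q 
>  A   B  C 
   B   D  E 
   C   F  G 
   D   H  I 
   E   J  K 
   F   L  M 
   G   N  O 
   H   H  I 
   I   J  K 
   J   P  M 
   K   Q  R 
   L   H  I 
 * M   J  K 
   N   L  M 
   O   N  O 
 * P   S  I 
 * Q   P  M 
 * R   Q  R 
   S   S  I 
(> = start, * = accepting)

start=A; accept=M,P,Q,R; A-p->B; A-q->C; B-p->D; B-q->E; C-p->F; C-q->G; D-p->H; D-q->I; E-p->J; E-q->K; F-p->L; F-q->M; G-p->N; G-q->O; H-p->H; H-q->I; I-p->J; I-q->K; J-p->P; J-q->M; K-p->Q; K-q->R; L-p->H; L-q->I; M-p->J; M-q->K; N-p->L; N-q->M; O-p->N; O-q->O; P-p->S; P-q->I; Q-p->P; Q-q->M; R-p->Q; R-q->R; S-p->S; S-q->I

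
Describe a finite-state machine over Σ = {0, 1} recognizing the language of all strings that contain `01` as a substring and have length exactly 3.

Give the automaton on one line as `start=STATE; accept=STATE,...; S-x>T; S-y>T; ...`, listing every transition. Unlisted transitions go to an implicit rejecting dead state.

Build one automaton per condition and run them in lockstep. One (3 states) tracks whether and how much of `01` has been seen; the other (5 states) tracks the input length, saturating at 4. Each combined state is a pair, one component from each; accept when both components accept. After merging equivalent states the machine shrinks.
A 7-state machine:
        0   1  
>  s0   s1  s2 
   s1   s3  s4 
   s2   s3  s5 
   s3   s5  s6 
   s4   s6  s6 
   s5   s5  s5 
 * s6   s5  s5 
(> = start, * = accepting)

start=s0; accept=s6; s0-0>s1; s0-1>s2; s1-0>s3; s1-1>s4; s2-0>s3; s2-1>s5; s3-0>s5; s3-1>s6; s4-0>s6; s4-1>s6; s5-0>s5; s5-1>s5; s6-0>s5; s6-1>s5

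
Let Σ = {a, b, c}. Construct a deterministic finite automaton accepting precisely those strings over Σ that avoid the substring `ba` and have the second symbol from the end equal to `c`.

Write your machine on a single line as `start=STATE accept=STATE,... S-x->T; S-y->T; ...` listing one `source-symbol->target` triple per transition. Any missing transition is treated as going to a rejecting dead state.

start=s0; accept=s4,s5,s6; s0-a->s0; s0-b->s1; s0-c->s2; s1-a->s3; s1-b->s1; s1-c->s2; s2-a->s4; s2-b->s5; s2-c->s6; s3-a->s3; s3-b->s3; s3-c->s3; s4-a->s0; s4-b->s1; s4-c->s2; s5-a->s3; s5-b->s1; s5-c->s2; s6-a->s4; s6-b->s5; s6-c->s6

Build one automaton per condition and run them in lockstep. The first has 3 states tracking partial matches of the forbidden pattern `ba`; the second has 13 states tracking the last 2 symbols read. A product state is a pair (one from each), accepting exactly when both do. Equivalent product states are then merged.
        a   b   c  
>  s0   s0  s1  s2 
   s1   s3  s1  s2 
   s2   s4  s5  s6 
   s3   s3  s3  s3 
 * s4   s0  s1  s2 
 * s5   s3  s1  s2 
 * s6   s4  s5  s6 
(> = start, * = accepting)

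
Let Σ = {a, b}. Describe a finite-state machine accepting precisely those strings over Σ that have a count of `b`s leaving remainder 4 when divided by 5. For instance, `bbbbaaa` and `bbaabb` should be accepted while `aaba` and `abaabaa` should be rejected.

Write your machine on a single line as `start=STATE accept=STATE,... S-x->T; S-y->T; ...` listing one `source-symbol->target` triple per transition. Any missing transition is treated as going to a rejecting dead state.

start=S0; accept=S4; S0-a->S0; S0-b->S1; S1-a->S1; S1-b->S2; S2-a->S2; S2-b->S3; S3-a->S3; S3-b->S4; S4-a->S4; S4-b->S0

Keep the running count of `b`s modulo 5: each `b` advances along the cycle S0 → S1 → S2 → S3 → S4 → S0 while other symbols loop. Accept at S4.
With 5 states:
        a   b  
>  S0   S0  S1 
   S1   S1  S2 
   S2   S2  S3 
   S3   S3  S4 
 * S4   S4  S0 
(> = start, * = accepting)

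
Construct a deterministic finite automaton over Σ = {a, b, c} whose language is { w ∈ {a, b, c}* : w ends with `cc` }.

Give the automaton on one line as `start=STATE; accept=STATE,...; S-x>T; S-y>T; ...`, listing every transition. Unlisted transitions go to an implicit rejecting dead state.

Remember how much of `cc` the current input suffix matches. State q0 means no match yet; q1 means the last symbol is `c`; q2 means the last 2 symbols are `cc`. Only q2 accepts. On a mismatch, fall back to the longest proper suffix that is still a prefix of `cc`.
        a   b   c  
>  q0   q0  q0  q1 
   q1   q0  q0  q2 
 * q2   q0  q0  q2 
(> = start, * = accepting)

start=q0; accept=q2; q0-a>q0; q0-b>q0; q0-c>q1; q1-a>q0; q1-b>q0; q1-c>q2; q2-a>q0; q2-b>q0; q2-c>q2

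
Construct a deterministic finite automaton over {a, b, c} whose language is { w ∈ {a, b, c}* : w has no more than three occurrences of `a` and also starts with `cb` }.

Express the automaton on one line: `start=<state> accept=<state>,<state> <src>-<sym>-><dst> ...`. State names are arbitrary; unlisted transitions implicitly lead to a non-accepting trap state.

Build one automaton per condition and run them in lockstep. One (5 states) tracks the count of `a`s, saturating at 4; the other (4 states) tracks whether the input so far still matches the prefix `cb`. Each combined state is a pair, one component from each; accept when both components accept. After merging equivalent states the machine shrinks.
With 7 states:
        a   b   c  
>  S0   S1  S1  S2 
   S1   S1  S1  S1 
   S2   S1  S3  S1 
 * S3   S4  S3  S3 
 * S4   S5  S4  S4 
 * S5   S6  S5  S5 
 * S6   S1  S6  S6 
(> = start, * = accepting)

start=S0 accept=S3,S4,S5,S6 S0-a->S1 S0-b->S1 S0-c->S2 S1-a->S1 S1-b->S1 S1-c->S1 S2-a->S1 S2-b->S3 S2-c->S1 S3-a->S4 S3-b->S3 S3-c->S3 S4-a->S5 S4-b->S4 S4-c->S4 S5-a->S6 S5-b->S5 S5-c->S5 S6-a->S1 S6-b->S6 S6-c->S6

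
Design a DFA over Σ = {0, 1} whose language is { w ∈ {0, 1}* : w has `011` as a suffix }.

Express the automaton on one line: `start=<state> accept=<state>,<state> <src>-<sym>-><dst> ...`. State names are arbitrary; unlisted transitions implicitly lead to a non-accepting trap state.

start=s0 accept=s3 s0-0->s1 s0-1->s0 s1-0->s1 s1-1->s2 s2-0->s1 s2-1->s3 s3-0->s1 s3-1->s0

Let each state record the length of the longest suffix of the input read so far that is also a prefix of `011`. s1 means the last symbol is `0`; s2 means the last 2 symbols are `01`; s3 means the last 3 symbols are `011`. Accept only at s3, where the string currently ends in `011`.
With 4 states:
        0   1  
>  s0   s1  s0 
   s1   s1  s2 
   s2   s1  s3 
 * s3   s1  s0 
(> = start, * = accepting)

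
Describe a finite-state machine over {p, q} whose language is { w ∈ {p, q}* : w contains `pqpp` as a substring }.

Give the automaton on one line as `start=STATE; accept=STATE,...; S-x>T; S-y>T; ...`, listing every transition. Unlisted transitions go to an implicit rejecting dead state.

Track how much of `pqpp` has been matched so far: state S0 is no progress, S4 is the absorbing accept state reached once `pqpp` has occurred. Intermediate states record partial matches; on a mismatch, fall back to the longest reusable overlap.
        p   q  
>  S0   S1  S0 
   S1   S1  S2 
   S2   S3  S0 
   S3   S4  S2 
 * S4   S4  S4 
(> = start, * = accepting)

start=S0; accept=S4; S0-p>S1; S0-q>S0; S1-p>S1; S1-q>S2; S2-p>S3; S2-q>S0; S3-p>S4; S3-q>S2; S4-p>S4; S4-q>S4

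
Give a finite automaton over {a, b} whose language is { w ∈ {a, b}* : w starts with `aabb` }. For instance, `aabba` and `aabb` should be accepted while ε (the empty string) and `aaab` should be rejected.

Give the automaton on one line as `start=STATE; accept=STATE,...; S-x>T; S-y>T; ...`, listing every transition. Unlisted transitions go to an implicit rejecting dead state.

Check the first 4 symbols one by one: S0 through S3 record how many have matched `aabb` so far; any wrong symbol goes to the dead state S5. After all 4 match we enter the accepting sink S4.
6 states suffice.
        a   b  
>  S0   S1  S5 
   S1   S2  S5 
   S2   S5  S3 
   S3   S5  S4 
 * S4   S4  S4 
   S5   S5  S5 
(> = start, * = accepting)

start=S0; accept=S4; S0-a>S1; S0-b>S5; S1-a>S2; S1-b>S5; S2-a>S5; S2-b>S3; S3-a>S5; S3-b>S4; S4-a>S4; S4-b>S4; S5-a>S5; S5-b>S5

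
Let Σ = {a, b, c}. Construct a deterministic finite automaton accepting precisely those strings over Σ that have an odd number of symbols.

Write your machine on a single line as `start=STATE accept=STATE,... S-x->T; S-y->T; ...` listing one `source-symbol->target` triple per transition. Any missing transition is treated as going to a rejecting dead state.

Count input length modulo 2: every symbol advances one step around the cycle S0 → S1 → S0. Accept at S1.
With 2 states:
        a   b   c  
>  S0   S1  S1  S1 
 * S1   S0  S0  S0 
(> = start, * = accepting)

start=S0; accept=S1; S0-a->S1; S0-b->S1; S0-c->S1; S1-a->S0; S1-b->S0; S1-c->S0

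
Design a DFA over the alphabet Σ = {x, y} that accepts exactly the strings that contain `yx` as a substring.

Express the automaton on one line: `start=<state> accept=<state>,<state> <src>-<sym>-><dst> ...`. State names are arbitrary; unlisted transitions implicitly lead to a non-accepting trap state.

States q0..q1 record the length of the longest prefix of `yx` that matches the current input suffix. Reaching q2 means `yx` has been seen, and we stay there forever. Accept from q2.
A 3-state machine:
        x   y  
>  q0   q0  q1 
   q1   q2  q1 
 * q2   q2  q2 
(> = start, * = accepting)

start=q0 accept=q2 q0-x->q0 q0-y->q1 q1-x->q2 q1-y->q1 q2-x->q2 q2-y->q2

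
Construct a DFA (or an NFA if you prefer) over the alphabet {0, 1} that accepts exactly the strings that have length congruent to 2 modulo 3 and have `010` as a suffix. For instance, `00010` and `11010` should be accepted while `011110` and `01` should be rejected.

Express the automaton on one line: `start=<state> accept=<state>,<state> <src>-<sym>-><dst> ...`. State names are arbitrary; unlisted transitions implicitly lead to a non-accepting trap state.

start=q0 accept=q5 q0-0->q1 q0-1->q1 q1-0->q2 q1-1->q2 q2-0->q3 q2-1->q0 q3-0->q1 q3-1->q4 q4-0->q5 q4-1->q2 q5-0->q3 q5-1->q0

Handle the two conditions separately and then intersect. One (3 states) tracks the input length modulo 3; the other (4 states) tracks how much of the suffix `010` has currently been matched. Each combined state is a pair, one component from each; accept when both components accept. After merging equivalent states the machine shrinks.
        0   1  
>  q0   q1  q1 
   q1   q2  q2 
   q2   q3  q0 
   q3   q1  q4 
   q4   q5  q2 
 * q5   q3  q0 
(> = start, * = accepting)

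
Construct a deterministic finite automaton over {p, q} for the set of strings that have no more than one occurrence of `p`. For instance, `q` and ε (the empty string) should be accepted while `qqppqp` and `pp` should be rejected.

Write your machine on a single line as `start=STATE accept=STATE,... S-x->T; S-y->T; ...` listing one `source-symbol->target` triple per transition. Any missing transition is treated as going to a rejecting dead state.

Count `p`s, saturating at 2: state A means no `p` yet, B means one `p` seen, C means more than one. Each `p` increments (capped at C); other symbols loop. Accept from {A, B}.
3 states suffice.
       p  q 
>* A   B  A 
 * B   C  B 
   C   C  C 
(> = start, * = accepting)

start=A; accept=A,B; A-p->B; A-q->A; B-p->C; B-q->B; C-p->C; C-q->C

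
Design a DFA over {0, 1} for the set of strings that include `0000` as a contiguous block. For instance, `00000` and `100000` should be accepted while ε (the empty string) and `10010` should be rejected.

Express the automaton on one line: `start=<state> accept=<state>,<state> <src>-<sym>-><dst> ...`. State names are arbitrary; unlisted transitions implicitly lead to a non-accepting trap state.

States q0..q3 record the length of the longest prefix of `0000` that matches the current input suffix. Reaching q4 means `0000` has been seen, and we stay there forever. Accept from q4.
With 5 states:
        0   1  
>  q0   q1  q0 
   q1   q2  q0 
   q2   q3  q0 
   q3   q4  q0 
 * q4   q4  q4 
(> = start, * = accepting)

start=q0 accept=q4 q0-0->q1 q0-1->q0 q1-0->q2 q1-1->q0 q2-0->q3 q2-1->q0 q3-0->q4 q3-1->q0 q4-0->q4 q4-1->q4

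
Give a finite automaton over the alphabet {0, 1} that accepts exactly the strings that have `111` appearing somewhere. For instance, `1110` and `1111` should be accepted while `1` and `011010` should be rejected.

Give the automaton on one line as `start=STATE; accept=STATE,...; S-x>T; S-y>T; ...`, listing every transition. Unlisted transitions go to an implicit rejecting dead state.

start=q0; accept=q3; q0-0>q0; q0-1>q1; q1-0>q0; q1-1>q2; q2-0>q0; q2-1>q3; q3-0>q3; q3-1>q3

Track how much of `111` has been matched so far: state q0 is no progress, q3 is the absorbing accept state reached once `111` has occurred. Intermediate states record partial matches; on a mismatch, fall back to the longest reusable overlap.
        0   1  
>  q0   q0  q1 
   q1   q0  q2 
   q2   q0  q3 
 * q3   q3  q3 
(> = start, * = accepting)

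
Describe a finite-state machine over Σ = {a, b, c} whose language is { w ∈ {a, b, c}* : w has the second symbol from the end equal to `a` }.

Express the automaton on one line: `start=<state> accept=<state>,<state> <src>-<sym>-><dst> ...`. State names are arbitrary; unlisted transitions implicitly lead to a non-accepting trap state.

A DFA must remember the last 2 symbols (since which symbol is second-to-last isn't known until the input ends). Use one state per possible window of the last ≤2 symbols; accept from those whose window starts with `a`.
With 13 states:
          a    b    c  
>  q0     q1   q2   q3 
   q1     q4   q5   q6 
   q2     q7   q8   q9 
   q3    q10  q11  q12 
 * q4     q4   q5   q6 
 * q5     q7   q8   q9 
 * q6    q10  q11  q12 
   q7     q4   q5   q6 
   q8     q7   q8   q9 
   q9    q10  q11  q12 
   q10    q4   q5   q6 
   q11    q7   q8   q9 
   q12   q10  q11  q12 
(> = start, * = accepting)

start=q0 accept=q4,q5,q6 q0-a->q1 q0-b->q2 q0-c->q3 q1-a->q4 q1-b->q5 q1-c->q6 q2-a->q7 q2-b->q8 q2-c->q9 q3-a->q10 q3-b->q11 q3-c->q12 q4-a->q4 q4-b->q5 q4-c->q6 q5-a->q7 q5-b->q8 q5-c->q9 q6-a->q10 q6-b->q11 q6-c->q12 q7-a->q4 q7-b->q5 q7-c->q6 q8-a->q7 q8-b->q8 q8-c->q9 q9-a->q10 q9-b->q11 q9-c->q12 q10-a->q4 q10-b->q5 q10-c->q6 q11-a->q7 q11-b->q8 q11-c->q9 q12-a->q10 q12-b->q11 q12-c->q12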